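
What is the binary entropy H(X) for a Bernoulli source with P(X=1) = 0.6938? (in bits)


H = -p*log2(p) - (1-p)*log2(1-p). -0.6938*log2(0.6938) = 0.365916; -0.3062*log2(0.3062) = 0.522822. H = 0.365916 + 0.522822 = 0.8887

0.8887 bits


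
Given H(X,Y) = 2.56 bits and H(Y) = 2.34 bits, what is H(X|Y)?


H(X|Y) = H(X,Y) - H(Y) = 2.56 - 2.34 = 0.22

0.22 bits


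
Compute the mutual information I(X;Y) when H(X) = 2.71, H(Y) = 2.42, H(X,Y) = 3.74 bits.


I(X;Y) = H(X) + H(Y) - H(X,Y) = 2.71 + 2.42 - 3.74 = 1.39

1.39 bits


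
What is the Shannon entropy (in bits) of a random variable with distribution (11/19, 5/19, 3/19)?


H = -sum(p_i * log2(p_i)). Terms: -(11/19)*log2(11/19) = 0.456498; -(5/19)*log2(5/19) = 0.506842; -(3/19)*log2(3/19) = 0.420468. H = 0.456498 + 0.506842 + 0.420468 = 1.3838

1.3838 bits


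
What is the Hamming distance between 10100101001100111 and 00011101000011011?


Count differing positions: ^ . ^ ^ ^ . . . . . ^ ^ ^ ^ ^ . . = 9 differences

9


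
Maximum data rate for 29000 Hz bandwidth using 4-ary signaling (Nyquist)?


Rate = 2 * B * log2(M) = 2 * 29000 * 2.0 = 116000.0

116000.0 bps


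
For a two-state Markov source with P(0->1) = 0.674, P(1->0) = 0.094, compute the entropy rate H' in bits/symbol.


Stationary distribution: pi_0 = p10/(p01+p10) = 0.1224, pi_1 = 0.8776. Entropy rate H' = pi_0*H(p01) + pi_1*H(p10) = 0.1224*0.9108 + 0.8776*0.4497 = 0.5061

0.5061 bits/symbol


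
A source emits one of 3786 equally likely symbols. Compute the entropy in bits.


H = log2(n) = log2(3786) = 11.8865

11.8865 bits


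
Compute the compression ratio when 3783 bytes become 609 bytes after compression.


Ratio = original / compressed = 3783 / 609 = 6.2118

6.2118


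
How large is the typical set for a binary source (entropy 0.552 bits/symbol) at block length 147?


log2|A_typical| = nH = 147 * 0.552 = 81.144, so |A_typical| ~ 2^81.144 = 2.672e+24

2.672e+24


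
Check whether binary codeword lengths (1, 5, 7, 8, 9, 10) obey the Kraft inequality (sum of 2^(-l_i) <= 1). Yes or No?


Kraft sum = sum(2^(-l_i)) = 0.5459, need <= 1. Result: satisfied (a binary prefix-free code with these lengths exists)

Yes


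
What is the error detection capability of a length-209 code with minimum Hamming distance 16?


Detection capability = d_min - 1 = 16 - 1 = 15

15 errors


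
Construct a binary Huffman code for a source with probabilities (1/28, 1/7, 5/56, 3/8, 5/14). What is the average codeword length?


Huffman construction (repeatedly merge the two least-probable nodes; each merge adds 1 bit to every symbol beneath it): 1/28 + 5/56 = 1/8; 1/8 + 1/7 = 15/56; 15/56 + 5/14 = 5/8; 3/8 + 5/8 = 1. Resulting codeword lengths (in the order the probabilities were given): (4, 3, 4, 1, 2). L_avg = sum(p_i * l_i) = 1/28*4 + 1/7*3 + 5/56*4 + 3/8*1 + 5/14*2 = 113/56 = 2.0179

2.0179 bits


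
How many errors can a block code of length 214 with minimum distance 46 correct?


Correction capability = floor((d-1)/2) = floor((46-1)/2) = 22

22 errors


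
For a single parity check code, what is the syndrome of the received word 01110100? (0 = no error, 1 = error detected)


Syndrome = XOR of all bits = 0 XOR 1 XOR 1 XOR 1 XOR 0 XOR 1 XOR 0 XOR 0 = 0

0


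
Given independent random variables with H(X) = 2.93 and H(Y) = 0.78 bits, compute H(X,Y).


For independent variables, H(X,Y) = H(X) + H(Y) = 2.93 + 0.78 = 3.71

3.71 bits


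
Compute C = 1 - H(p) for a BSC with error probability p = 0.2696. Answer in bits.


H(p) = -p*log2(p) - (1-p)*log2(1-p) = -0.2696*log2(0.2696) - 0.7304*log2(0.7304) = 0.509843 + 0.331047 = 0.8409. C = 1 - H(p) = 1 - 0.8409 = 0.1591

0.1591 bits


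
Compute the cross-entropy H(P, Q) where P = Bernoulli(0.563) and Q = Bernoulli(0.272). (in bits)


H(P,Q) = -p*log2(q) - (1-p)*log2(1-q). -0.563*log2(0.272) = 1.057495; -0.437*log2(0.728) = 0.200141. H(P,Q) = 1.057495 + 0.200141 = 1.2576

1.2576 bits


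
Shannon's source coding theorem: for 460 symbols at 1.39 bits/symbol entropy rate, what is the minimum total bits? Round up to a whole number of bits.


Minimum bits >= n * H = 460 * 1.39 = 639.4, rounded up to a whole number of bits = 640

640 bits


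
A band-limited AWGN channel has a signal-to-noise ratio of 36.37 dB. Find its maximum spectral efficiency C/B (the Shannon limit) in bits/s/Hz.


SNR_linear = 10^(36.37/10) = 4335.1088; C/B = log2(1 + SNR_linear) = log2(1 + 4335.1088) = 12.0822

12.0822 bits/s/Hz


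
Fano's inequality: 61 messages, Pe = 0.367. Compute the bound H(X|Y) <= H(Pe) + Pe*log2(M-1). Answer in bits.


H(Pe) = -Pe*log2(Pe) - (1-Pe)*log2(1-Pe) = -0.367*log2(0.367) - 0.633*log2(0.633) = 0.530736 + 0.417604 = 0.9483. Pe*log2(M-1) = 0.367*log2(60) = 2.167829. Bound = H(Pe) + Pe*log2(M-1) = 0.530736 + 0.417604 + 2.167829 = 3.1162

3.1162 bits


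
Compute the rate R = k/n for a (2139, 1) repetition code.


Rate = k/n = 1/2139

1/2139


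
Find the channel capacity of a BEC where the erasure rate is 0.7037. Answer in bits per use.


C = 1 - epsilon = 1 - 0.7037 = 0.2963

0.2963 bits


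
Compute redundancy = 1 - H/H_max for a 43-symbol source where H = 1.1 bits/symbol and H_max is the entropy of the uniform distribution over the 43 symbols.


H_max = log2(K) = log2(43) = 5.4263 bits/symbol. Redundancy = 1 - H/H_max = 1 - 1.1/5.4263 = 1 - 0.2027 = 0.7973

0.7973


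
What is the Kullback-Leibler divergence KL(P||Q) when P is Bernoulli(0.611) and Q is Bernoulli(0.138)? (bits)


KL = p*log2(p/q) + (1-p)*log2((1-p)/(1-q)) = 0.611*log2(0.611/0.138) + 0.389*log2(0.389/0.862) = 0.865

0.865 bits


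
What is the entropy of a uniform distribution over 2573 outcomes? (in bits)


H = log2(n) = log2(2573) = 11.3292

11.3292 bits


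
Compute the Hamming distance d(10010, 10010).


Count differing positions: . . . . . = 0 differences

0


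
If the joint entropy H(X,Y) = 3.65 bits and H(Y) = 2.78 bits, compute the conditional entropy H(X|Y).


H(X|Y) = H(X,Y) - H(Y) = 3.65 - 2.78 = 0.87

0.87 bits


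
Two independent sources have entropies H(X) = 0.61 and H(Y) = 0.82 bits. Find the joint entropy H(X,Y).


For independent variables, H(X,Y) = H(X) + H(Y) = 0.61 + 0.82 = 1.43

1.43 bits


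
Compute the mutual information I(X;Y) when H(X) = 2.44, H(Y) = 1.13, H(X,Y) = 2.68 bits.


I(X;Y) = H(X) + H(Y) - H(X,Y) = 2.44 + 1.13 - 2.68 = 0.89

0.89 bits


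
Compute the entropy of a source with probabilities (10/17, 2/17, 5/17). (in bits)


H = -sum(p_i * log2(p_i)). Terms: -(10/17)*log2(10/17) = 0.450315; -(2/17)*log2(2/17) = 0.363231; -(5/17)*log2(5/17) = 0.519275. H = 0.450315 + 0.363231 + 0.519275 = 1.3328

1.3328 bits


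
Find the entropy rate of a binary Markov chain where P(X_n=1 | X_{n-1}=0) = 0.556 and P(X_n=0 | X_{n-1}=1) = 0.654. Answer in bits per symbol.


Stationary distribution: pi_0 = p10/(p01+p10) = 0.5405, pi_1 = 0.4595. Entropy rate H' = pi_0*H(p01) + pi_1*H(p10) = 0.5405*0.9909 + 0.4595*0.9304 = 0.9631

0.9631 bits/symbol


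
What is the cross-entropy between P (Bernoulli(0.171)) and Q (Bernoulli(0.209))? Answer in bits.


H(P,Q) = -p*log2(q) - (1-p)*log2(1-q). -0.171*log2(0.209) = 0.386191; -0.829*log2(0.791) = 0.280410. H(P,Q) = 0.386191 + 0.280410 = 0.6666

0.6666 bits


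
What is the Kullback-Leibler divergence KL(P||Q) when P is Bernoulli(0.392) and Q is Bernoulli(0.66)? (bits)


KL = p*log2(p/q) + (1-p)*log2((1-p)/(1-q)) = 0.392*log2(0.392/0.66) + 0.608*log2(0.608/0.34) = 0.2152

0.2152 bits


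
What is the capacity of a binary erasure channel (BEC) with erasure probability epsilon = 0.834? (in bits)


C = 1 - epsilon = 1 - 0.834 = 0.166

0.166 bits


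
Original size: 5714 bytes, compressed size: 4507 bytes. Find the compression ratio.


Ratio = original / compressed = 5714 / 4507 = 1.2678

1.2678


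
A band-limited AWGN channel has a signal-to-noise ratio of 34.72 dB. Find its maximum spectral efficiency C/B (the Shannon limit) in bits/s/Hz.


SNR_linear = 10^(34.72/10) = 2964.8314; C/B = log2(1 + SNR_linear) = log2(1 + 2964.8314) = 11.5342

11.5342 bits/s/Hz


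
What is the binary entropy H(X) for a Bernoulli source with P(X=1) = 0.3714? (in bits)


H = -p*log2(p) - (1-p)*log2(1-p). -0.3714*log2(0.3714) = 0.530714; -0.6286*log2(0.6286) = 0.421027. H = 0.530714 + 0.421027 = 0.9517

0.9517 bits


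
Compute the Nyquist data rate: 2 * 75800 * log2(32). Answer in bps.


Rate = 2 * B * log2(M) = 2 * 75800 * 5.0 = 758000.0

758000.0 bps


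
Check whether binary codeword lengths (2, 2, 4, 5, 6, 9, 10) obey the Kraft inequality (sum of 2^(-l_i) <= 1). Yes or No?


Kraft sum = sum(2^(-l_i)) = 0.6123, need <= 1. Result: satisfied (a binary prefix-free code with these lengths exists)

Yes


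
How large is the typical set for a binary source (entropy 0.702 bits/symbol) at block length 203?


log2|A_typical| = nH = 203 * 0.702 = 142.506, so |A_typical| ~ 2^142.506 = 7.917e+42

7.917e+42


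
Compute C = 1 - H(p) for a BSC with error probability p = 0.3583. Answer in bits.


H(p) = -p*log2(p) - (1-p)*log2(1-p) = -0.3583*log2(0.3583) - 0.6417*log2(0.6417) = 0.530556 + 0.410707 = 0.9413. C = 1 - H(p) = 1 - 0.9413 = 0.0587

0.0587 bits


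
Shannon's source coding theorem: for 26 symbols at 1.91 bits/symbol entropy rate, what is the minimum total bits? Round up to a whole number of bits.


Minimum bits >= n * H = 26 * 1.91 = 49.66, rounded up to a whole number of bits = 50

50 bits


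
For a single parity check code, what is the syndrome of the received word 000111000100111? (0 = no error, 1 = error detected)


Syndrome = XOR of all bits = 0 XOR 0 XOR 0 XOR 1 XOR 1 XOR 1 XOR 0 XOR 0 XOR 0 XOR 1 XOR 0 XOR 0 XOR 1 XOR 1 XOR 1 = 1

1


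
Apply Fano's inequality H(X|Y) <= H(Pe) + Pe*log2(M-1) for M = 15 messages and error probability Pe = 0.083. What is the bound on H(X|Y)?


H(Pe) = -Pe*log2(Pe) - (1-Pe)*log2(1-Pe) = -0.083*log2(0.083) - 0.917*log2(0.917) = 0.298032 + 0.114631 = 0.4127. Pe*log2(M-1) = 0.083*log2(14) = 0.316010. Bound = H(Pe) + Pe*log2(M-1) = 0.298032 + 0.114631 + 0.316010 = 0.7287

0.7287 bits


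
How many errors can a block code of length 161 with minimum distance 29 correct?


Correction capability = floor((d-1)/2) = floor((29-1)/2) = 14

14 errors


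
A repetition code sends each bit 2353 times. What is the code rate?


Rate = k/n = 1/2353

1/2353


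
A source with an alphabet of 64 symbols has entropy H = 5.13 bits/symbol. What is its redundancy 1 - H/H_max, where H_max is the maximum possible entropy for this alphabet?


H_max = log2(K) = log2(64) = 6.0 bits/symbol. Redundancy = 1 - H/H_max = 1 - 5.13/6.0 = 1 - 0.855 = 0.145

0.145


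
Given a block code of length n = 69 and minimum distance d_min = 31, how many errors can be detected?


Detection capability = d_min - 1 = 31 - 1 = 30

30 errors


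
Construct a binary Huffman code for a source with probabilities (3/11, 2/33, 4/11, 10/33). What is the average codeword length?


Huffman construction (repeatedly merge the two least-probable nodes; each merge adds 1 bit to every symbol beneath it): 2/33 + 3/11 = 1/3; 10/33 + 1/3 = 7/11; 4/11 + 7/11 = 1. Resulting codeword lengths (in the order the probabilities were given): (3, 3, 1, 2). L_avg = sum(p_i * l_i) = 3/11*3 + 2/33*3 + 4/11*1 + 10/33*2 = 65/33 = 1.9697

1.9697 bits


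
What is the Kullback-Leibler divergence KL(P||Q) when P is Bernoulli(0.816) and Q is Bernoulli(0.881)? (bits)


KL = p*log2(p/q) + (1-p)*log2((1-p)/(1-q)) = 0.816*log2(0.816/0.881) + 0.184*log2(0.184/0.119) = 0.0255

0.0255 bits


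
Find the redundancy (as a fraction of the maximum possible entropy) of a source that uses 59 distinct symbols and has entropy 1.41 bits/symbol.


H_max = log2(K) = log2(59) = 5.8826 bits/symbol. Redundancy = 1 - H/H_max = 1 - 1.41/5.8826 = 1 - 0.2397 = 0.7603

0.7603


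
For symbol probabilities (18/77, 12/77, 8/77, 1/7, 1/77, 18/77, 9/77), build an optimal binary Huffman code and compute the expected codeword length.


Huffman construction (repeatedly merge the two least-probable nodes; each merge adds 1 bit to every symbol beneath it): 1/77 + 8/77 = 9/77; 9/77 + 9/77 = 18/77; 1/7 + 12/77 = 23/77; 18/77 + 18/77 = 36/77; 18/77 + 23/77 = 41/77; 36/77 + 41/77 = 1. Resulting codeword lengths (in the order the probabilities were given): (2, 3, 4, 3, 4, 2, 3). L_avg = sum(p_i * l_i) = 18/77*2 + 12/77*3 + 8/77*4 + 1/7*3 + 1/77*4 + 18/77*2 + 9/77*3 = 204/77 = 2.6494

2.6494 bits


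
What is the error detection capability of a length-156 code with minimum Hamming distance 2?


Detection capability = d_min - 1 = 2 - 1 = 1

1 errors


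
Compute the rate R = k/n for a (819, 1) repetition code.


Rate = k/n = 1/819

1/819


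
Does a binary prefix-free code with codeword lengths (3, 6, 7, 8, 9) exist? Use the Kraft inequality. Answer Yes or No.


Kraft sum = sum(2^(-l_i)) = 0.1543, need <= 1. Result: satisfied (a binary prefix-free code with these lengths exists)

Yes


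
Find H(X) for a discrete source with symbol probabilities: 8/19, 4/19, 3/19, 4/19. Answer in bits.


H = -sum(p_i * log2(p_i)). Terms: -(8/19)*log2(8/19) = 0.525443; -(4/19)*log2(4/19) = 0.473248; -(3/19)*log2(3/19) = 0.420468; -(4/19)*log2(4/19) = 0.473248. H = 0.525443 + 0.473248 + 0.420468 + 0.473248 = 1.8924

1.8924 bits


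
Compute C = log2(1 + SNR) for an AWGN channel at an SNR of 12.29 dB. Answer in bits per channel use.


SNR_linear = 10^(12.29/10) = 16.9434; C = log2(1 + SNR_linear) = log2(1 + 16.9434) = 4.1654

4.1654 bits/channel use


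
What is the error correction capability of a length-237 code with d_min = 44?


Correction capability = floor((d-1)/2) = floor((44-1)/2) = 21

21 errors


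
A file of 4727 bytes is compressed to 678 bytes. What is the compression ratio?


Ratio = original / compressed = 4727 / 678 = 6.972

6.972


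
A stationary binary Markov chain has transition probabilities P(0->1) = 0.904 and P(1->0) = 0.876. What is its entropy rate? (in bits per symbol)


Stationary distribution: pi_0 = p10/(p01+p10) = 0.4921, pi_1 = 0.5079. Entropy rate H' = pi_0*H(p01) + pi_1*H(p10) = 0.4921*0.4562 + 0.5079*0.5408 = 0.4991

0.4991 bits/symbol


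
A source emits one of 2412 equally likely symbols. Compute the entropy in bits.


H = log2(n) = log2(2412) = 11.236

11.236 bits


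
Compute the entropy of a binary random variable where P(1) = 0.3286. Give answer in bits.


H = -p*log2(p) - (1-p)*log2(1-p). -0.3286*log2(0.3286) = 0.527599; -0.6714*log2(0.6714) = 0.385891. H = 0.527599 + 0.385891 = 0.9135

0.9135 bits


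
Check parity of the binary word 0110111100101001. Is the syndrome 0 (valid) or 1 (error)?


Syndrome = XOR of all bits = 0 XOR 1 XOR 1 XOR 0 XOR 1 XOR 1 XOR 1 XOR 1 XOR 0 XOR 0 XOR 1 XOR 0 XOR 1 XOR 0 XOR 0 XOR 1 = 1

1


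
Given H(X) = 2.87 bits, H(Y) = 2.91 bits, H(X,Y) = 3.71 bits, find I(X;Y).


I(X;Y) = H(X) + H(Y) - H(X,Y) = 2.87 + 2.91 - 3.71 = 2.07

2.07 bits


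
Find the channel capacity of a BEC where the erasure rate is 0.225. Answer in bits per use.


C = 1 - epsilon = 1 - 0.225 = 0.775

0.775 bits


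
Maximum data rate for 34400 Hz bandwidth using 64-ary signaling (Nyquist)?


Rate = 2 * B * log2(M) = 2 * 34400 * 6.0 = 412800.0

412800.0 bps


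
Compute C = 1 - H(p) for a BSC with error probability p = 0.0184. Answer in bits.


H(p) = -p*log2(p) - (1-p)*log2(1-p) = -0.0184*log2(0.0184) - 0.9816*log2(0.9816) = 0.106060 + 0.026300 = 0.1324. C = 1 - H(p) = 1 - 0.1324 = 0.8676

0.8676 bits


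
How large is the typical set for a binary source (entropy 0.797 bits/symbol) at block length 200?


log2|A_typical| = nH = 200 * 0.797 = 159.4, so |A_typical| ~ 2^159.4 = 9.642e+47

9.642e+47


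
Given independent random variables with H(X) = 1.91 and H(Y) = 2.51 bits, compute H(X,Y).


For independent variables, H(X,Y) = H(X) + H(Y) = 1.91 + 2.51 = 4.42

4.42 bits


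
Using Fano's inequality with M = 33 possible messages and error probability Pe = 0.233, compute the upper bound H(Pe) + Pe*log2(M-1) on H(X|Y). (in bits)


H(Pe) = -Pe*log2(Pe) - (1-Pe)*log2(1-Pe) = -0.233*log2(0.233) - 0.767*log2(0.767) = 0.489672 + 0.293532 = 0.7832. Pe*log2(M-1) = 0.233*log2(32) = 1.165000. Bound = H(Pe) + Pe*log2(M-1) = 0.489672 + 0.293532 + 1.165000 = 1.9482

1.9482 bits


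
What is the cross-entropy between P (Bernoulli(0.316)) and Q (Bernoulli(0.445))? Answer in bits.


H(P,Q) = -p*log2(q) - (1-p)*log2(1-q). -0.316*log2(0.445) = 0.369127; -0.684*log2(0.555) = 0.581017. H(P,Q) = 0.369127 + 0.581017 = 0.9501

0.9501 bits


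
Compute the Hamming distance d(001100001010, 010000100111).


Count differing positions: . ^ ^ ^ . . ^ . ^ ^ . ^ = 7 differences

7


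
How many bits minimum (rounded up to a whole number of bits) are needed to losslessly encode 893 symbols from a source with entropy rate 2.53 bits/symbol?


Minimum bits >= n * H = 893 * 2.53 = 2259.29, rounded up to a whole number of bits = 2260

2260 bits


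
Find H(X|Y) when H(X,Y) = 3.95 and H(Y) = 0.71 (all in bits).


H(X|Y) = H(X,Y) - H(Y) = 3.95 - 0.71 = 3.24

3.24 bits


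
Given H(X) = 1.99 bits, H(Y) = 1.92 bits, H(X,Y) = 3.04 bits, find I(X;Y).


I(X;Y) = H(X) + H(Y) - H(X,Y) = 1.99 + 1.92 - 3.04 = 0.87

0.87 bits


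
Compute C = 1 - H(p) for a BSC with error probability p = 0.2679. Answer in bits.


H(p) = -p*log2(p) - (1-p)*log2(1-p) = -0.2679*log2(0.2679) - 0.7321*log2(0.7321) = 0.509073 + 0.329363 = 0.8384. C = 1 - H(p) = 1 - 0.8384 = 0.1616

0.1616 bits


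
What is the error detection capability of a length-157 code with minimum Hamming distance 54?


Detection capability = d_min - 1 = 54 - 1 = 53

53 errors


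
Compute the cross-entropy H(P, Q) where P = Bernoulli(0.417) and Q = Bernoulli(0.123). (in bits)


H(P,Q) = -p*log2(q) - (1-p)*log2(1-q). -0.417*log2(0.123) = 1.260703; -0.583*log2(0.877) = 0.110392. H(P,Q) = 1.260703 + 0.110392 = 1.3711

1.3711 bits


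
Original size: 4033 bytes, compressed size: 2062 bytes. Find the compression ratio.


Ratio = original / compressed = 4033 / 2062 = 1.9559

1.9559


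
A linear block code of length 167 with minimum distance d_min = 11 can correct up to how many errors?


Correction capability = floor((d-1)/2) = floor((11-1)/2) = 5

5 errors


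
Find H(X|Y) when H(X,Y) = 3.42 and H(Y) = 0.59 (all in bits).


H(X|Y) = H(X,Y) - H(Y) = 3.42 - 0.59 = 2.83

2.83 bits


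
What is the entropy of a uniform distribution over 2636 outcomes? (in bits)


H = log2(n) = log2(2636) = 11.3641

11.3641 bits


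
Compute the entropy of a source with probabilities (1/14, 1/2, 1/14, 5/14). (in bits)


H = -sum(p_i * log2(p_i)). Terms: -(1/14)*log2(1/14) = 0.271954; -(1/2)*log2(1/2) = 0.500000; -(1/14)*log2(1/14) = 0.271954; -(5/14)*log2(5/14) = 0.530510. H = 0.271954 + 0.500000 + 0.271954 + 0.530510 = 1.5744

1.5744 bits


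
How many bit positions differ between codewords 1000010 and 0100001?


Count differing positions: ^ ^ . . . ^ ^ = 4 differences

4


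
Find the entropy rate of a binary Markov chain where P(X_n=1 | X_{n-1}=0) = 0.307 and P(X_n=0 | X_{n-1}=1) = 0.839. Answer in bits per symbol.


Stationary distribution: pi_0 = p10/(p01+p10) = 0.7321, pi_1 = 0.2679. Entropy rate H' = pi_0*H(p01) + pi_1*H(p10) = 0.7321*0.8897 + 0.2679*0.6367 = 0.8219

0.8219 bits/symbol


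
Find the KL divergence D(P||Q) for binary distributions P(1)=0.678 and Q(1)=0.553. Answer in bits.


KL = p*log2(p/q) + (1-p)*log2((1-p)/(1-q)) = 0.678*log2(0.678/0.553) + 0.322*log2(0.322/0.447) = 0.047

0.047 bits


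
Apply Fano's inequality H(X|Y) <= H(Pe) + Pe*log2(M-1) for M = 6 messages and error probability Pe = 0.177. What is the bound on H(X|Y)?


H(Pe) = -Pe*log2(Pe) - (1-Pe)*log2(1-Pe) = -0.177*log2(0.177) - 0.823*log2(0.823) = 0.442178 + 0.231292 = 0.6735. Pe*log2(M-1) = 0.177*log2(5) = 0.410981. Bound = H(Pe) + Pe*log2(M-1) = 0.442178 + 0.231292 + 0.410981 = 1.0845

1.0845 bits


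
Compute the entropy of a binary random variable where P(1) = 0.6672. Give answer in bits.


H = -p*log2(p) - (1-p)*log2(1-p). -0.6672*log2(0.6672) = 0.389517; -0.3328*log2(0.3328) = 0.528244. H = 0.389517 + 0.528244 = 0.9178

0.9178 bits


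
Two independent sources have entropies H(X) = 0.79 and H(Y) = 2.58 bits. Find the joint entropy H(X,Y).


For independent variables, H(X,Y) = H(X) + H(Y) = 0.79 + 2.58 = 3.37

3.37 bits


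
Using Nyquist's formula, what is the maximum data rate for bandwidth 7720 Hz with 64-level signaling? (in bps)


Rate = 2 * B * log2(M) = 2 * 7720 * 6.0 = 92640.0

92640.0 bps


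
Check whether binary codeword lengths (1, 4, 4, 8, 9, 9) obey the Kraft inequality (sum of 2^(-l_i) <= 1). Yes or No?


Kraft sum = sum(2^(-l_i)) = 0.6328, need <= 1. Result: satisfied (a binary prefix-free code with these lengths exists)

Yes


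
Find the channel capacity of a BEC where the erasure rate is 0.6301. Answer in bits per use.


C = 1 - epsilon = 1 - 0.6301 = 0.3699

0.3699 bits


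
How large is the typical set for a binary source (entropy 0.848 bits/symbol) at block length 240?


log2|A_typical| = nH = 240 * 0.848 = 203.52, so |A_typical| ~ 2^203.52 = 1.843e+61

1.843e+61


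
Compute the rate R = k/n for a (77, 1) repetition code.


Rate = k/n = 1/77

1/77


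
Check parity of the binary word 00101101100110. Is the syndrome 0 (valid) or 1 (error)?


Syndrome = XOR of all bits = 0 XOR 0 XOR 1 XOR 0 XOR 1 XOR 1 XOR 0 XOR 1 XOR 1 XOR 0 XOR 0 XOR 1 XOR 1 XOR 0 = 1

1


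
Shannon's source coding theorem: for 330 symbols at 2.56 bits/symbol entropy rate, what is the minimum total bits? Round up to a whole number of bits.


Minimum bits >= n * H = 330 * 2.56 = 844.8, rounded up to a whole number of bits = 845

845 bits


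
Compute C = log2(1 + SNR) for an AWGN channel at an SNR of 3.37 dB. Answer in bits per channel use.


SNR_linear = 10^(3.37/10) = 2.1727; C = log2(1 + SNR_linear) = log2(1 + 2.1727) = 1.6657

1.6657 bits/channel use


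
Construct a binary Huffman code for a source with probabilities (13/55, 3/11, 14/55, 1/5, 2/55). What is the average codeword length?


Huffman construction (repeatedly merge the two least-probable nodes; each merge adds 1 bit to every symbol beneath it): 2/55 + 1/5 = 13/55; 13/55 + 13/55 = 26/55; 14/55 + 3/11 = 29/55; 26/55 + 29/55 = 1. Resulting codeword lengths (in the order the probabilities were given): (2, 2, 2, 3, 3). L_avg = sum(p_i * l_i) = 13/55*2 + 3/11*2 + 14/55*2 + 1/5*3 + 2/55*3 = 123/55 = 2.2364

2.2364 bits


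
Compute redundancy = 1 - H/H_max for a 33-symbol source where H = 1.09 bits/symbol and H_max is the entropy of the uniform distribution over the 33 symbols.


H_max = log2(K) = log2(33) = 5.0444 bits/symbol. Redundancy = 1 - H/H_max = 1 - 1.09/5.0444 = 1 - 0.2161 = 0.7839

0.7839


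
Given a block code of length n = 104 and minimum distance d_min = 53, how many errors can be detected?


Detection capability = d_min - 1 = 53 - 1 = 52

52 errors


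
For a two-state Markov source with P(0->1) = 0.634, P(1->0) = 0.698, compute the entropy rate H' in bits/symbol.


Stationary distribution: pi_0 = p10/(p01+p10) = 0.524, pi_1 = 0.476. Entropy rate H' = pi_0*H(p01) + pi_1*H(p10) = 0.524*0.9476 + 0.476*0.8837 = 0.9172

0.9172 bits/symbol


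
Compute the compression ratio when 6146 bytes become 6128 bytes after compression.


Ratio = original / compressed = 6146 / 6128 = 1.0029

1.0029


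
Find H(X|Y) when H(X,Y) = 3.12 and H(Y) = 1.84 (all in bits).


H(X|Y) = H(X,Y) - H(Y) = 3.12 - 1.84 = 1.28

1.28 bits


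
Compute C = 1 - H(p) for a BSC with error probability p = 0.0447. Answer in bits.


H(p) = -p*log2(p) - (1-p)*log2(1-p) = -0.0447*log2(0.0447) - 0.9553*log2(0.9553) = 0.200416 + 0.063025 = 0.2634. C = 1 - H(p) = 1 - 0.2634 = 0.7366

0.7366 bits


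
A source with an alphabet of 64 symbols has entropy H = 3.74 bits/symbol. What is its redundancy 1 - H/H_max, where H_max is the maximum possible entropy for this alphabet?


H_max = log2(K) = log2(64) = 6.0 bits/symbol. Redundancy = 1 - H/H_max = 1 - 3.74/6.0 = 1 - 0.6233 = 0.3767

0.3767


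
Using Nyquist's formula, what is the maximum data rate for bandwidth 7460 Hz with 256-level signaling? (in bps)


Rate = 2 * B * log2(M) = 2 * 7460 * 8.0 = 119360.0

119360.0 bps


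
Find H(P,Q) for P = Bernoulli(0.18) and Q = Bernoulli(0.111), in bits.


H(P,Q) = -p*log2(q) - (1-p)*log2(1-q). -0.18*log2(0.111) = 0.570846; -0.82*log2(0.889) = 0.139191. H(P,Q) = 0.570846 + 0.139191 = 0.71

0.71 bits


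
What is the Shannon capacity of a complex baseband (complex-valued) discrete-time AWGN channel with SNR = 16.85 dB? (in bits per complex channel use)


SNR_linear = 10^(16.85/10) = 48.4172; C = log2(1 + SNR_linear) = log2(1 + 48.4172) = 5.6269

5.6269 bits/channel use


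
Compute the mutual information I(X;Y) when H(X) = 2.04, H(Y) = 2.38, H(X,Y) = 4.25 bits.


I(X;Y) = H(X) + H(Y) - H(X,Y) = 2.04 + 2.38 - 4.25 = 0.17

0.17 bits


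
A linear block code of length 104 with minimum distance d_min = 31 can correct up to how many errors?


Correction capability = floor((d-1)/2) = floor((31-1)/2) = 15

15 errors


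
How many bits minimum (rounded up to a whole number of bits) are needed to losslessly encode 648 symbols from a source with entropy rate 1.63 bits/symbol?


Minimum bits >= n * H = 648 * 1.63 = 1056.24, rounded up to a whole number of bits = 1057

1057 bits


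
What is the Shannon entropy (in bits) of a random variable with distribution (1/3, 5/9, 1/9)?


H = -sum(p_i * log2(p_i)). Terms: -(1/3)*log2(1/3) = 0.528321; -(5/9)*log2(5/9) = 0.471109; -(1/9)*log2(1/9) = 0.352214. H = 0.528321 + 0.471109 + 0.352214 = 1.3516

1.3516 bits


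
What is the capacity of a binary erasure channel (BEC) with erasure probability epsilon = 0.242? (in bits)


C = 1 - epsilon = 1 - 0.242 = 0.758

0.758 bits


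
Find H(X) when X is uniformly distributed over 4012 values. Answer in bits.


H = log2(n) = log2(4012) = 11.9701

11.9701 bits


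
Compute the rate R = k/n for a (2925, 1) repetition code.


Rate = k/n = 1/2925

1/2925


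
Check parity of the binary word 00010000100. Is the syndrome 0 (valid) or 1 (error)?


Syndrome = XOR of all bits = 0 XOR 0 XOR 0 XOR 1 XOR 0 XOR 0 XOR 0 XOR 0 XOR 1 XOR 0 XOR 0 = 0

0


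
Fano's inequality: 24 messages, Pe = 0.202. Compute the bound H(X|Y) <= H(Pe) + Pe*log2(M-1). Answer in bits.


H(Pe) = -Pe*log2(Pe) - (1-Pe)*log2(1-Pe) = -0.202*log2(0.202) - 0.798*log2(0.798) = 0.466130 + 0.259780 = 0.7259. Pe*log2(M-1) = 0.202*log2(23) = 0.913760. Bound = H(Pe) + Pe*log2(M-1) = 0.466130 + 0.259780 + 0.913760 = 1.6397

1.6397 bits


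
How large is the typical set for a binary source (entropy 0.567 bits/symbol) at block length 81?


log2|A_typical| = nH = 81 * 0.567 = 45.927, so |A_typical| ~ 2^45.927 = 6.690e+13

6.690e+13


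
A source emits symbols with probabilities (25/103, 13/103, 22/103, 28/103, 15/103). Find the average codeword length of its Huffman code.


Huffman construction (repeatedly merge the two least-probable nodes; each merge adds 1 bit to every symbol beneath it): 13/103 + 15/103 = 28/103; 22/103 + 25/103 = 47/103; 28/103 + 28/103 = 56/103; 47/103 + 56/103 = 1. Resulting codeword lengths (in the order the probabilities were given): (2, 3, 2, 2, 3). L_avg = sum(p_i * l_i) = 25/103*2 + 13/103*3 + 22/103*2 + 28/103*2 + 15/103*3 = 234/103 = 2.2718

2.2718 bits


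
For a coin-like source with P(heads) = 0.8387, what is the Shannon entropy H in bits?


H = -p*log2(p) - (1-p)*log2(1-p). -0.8387*log2(0.8387) = 0.212840; -0.1613*log2(0.1613) = 0.424571. H = 0.212840 + 0.424571 = 0.6374

0.6374 bits


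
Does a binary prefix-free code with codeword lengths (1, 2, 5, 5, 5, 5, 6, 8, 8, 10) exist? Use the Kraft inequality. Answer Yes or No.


Kraft sum = sum(2^(-l_i)) = 0.8994, need <= 1. Result: satisfied (a binary prefix-free code with these lengths exists)

Yes


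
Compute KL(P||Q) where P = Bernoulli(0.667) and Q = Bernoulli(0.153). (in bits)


KL = p*log2(p/q) + (1-p)*log2((1-p)/(1-q)) = 0.667*log2(0.667/0.153) + 0.333*log2(0.333/0.847) = 0.9683

0.9683 bits


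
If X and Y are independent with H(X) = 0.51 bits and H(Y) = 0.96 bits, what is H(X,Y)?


For independent variables, H(X,Y) = H(X) + H(Y) = 0.51 + 0.96 = 1.47

1.47 bits


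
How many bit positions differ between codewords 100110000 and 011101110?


Count differing positions: ^ ^ ^ . ^ ^ ^ ^ . = 7 differences

7


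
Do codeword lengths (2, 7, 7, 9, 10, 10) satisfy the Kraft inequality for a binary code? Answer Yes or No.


Kraft sum = sum(2^(-l_i)) = 0.2695, need <= 1. Result: satisfied (a binary prefix-free code with these lengths exists)

Yes


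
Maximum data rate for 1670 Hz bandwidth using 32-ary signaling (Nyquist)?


Rate = 2 * B * log2(M) = 2 * 1670 * 5.0 = 16700.0

16700.0 bps


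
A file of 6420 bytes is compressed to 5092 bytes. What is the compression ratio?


Ratio = original / compressed = 6420 / 5092 = 1.2608

1.2608


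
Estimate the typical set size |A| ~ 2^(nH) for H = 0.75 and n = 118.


log2|A_typical| = nH = 118 * 0.75 = 88.5, so |A_typical| ~ 2^88.5 = 4.377e+26

4.377e+26


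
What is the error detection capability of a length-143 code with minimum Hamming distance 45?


Detection capability = d_min - 1 = 45 - 1 = 44

44 errors


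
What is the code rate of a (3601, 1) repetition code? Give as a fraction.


Rate = k/n = 1/3601

1/3601


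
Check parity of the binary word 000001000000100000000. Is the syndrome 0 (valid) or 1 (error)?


Syndrome = XOR of all bits = 0 XOR 0 XOR 0 XOR 0 XOR 0 XOR 1 XOR 0 XOR 0 XOR 0 XOR 0 XOR 0 XOR 0 XOR 1 XOR 0 XOR 0 XOR 0 XOR 0 XOR 0 XOR 0 XOR 0 XOR 0 = 0

0


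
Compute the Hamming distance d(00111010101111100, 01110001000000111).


Count differing positions: . ^ . . ^ . ^ ^ ^ . ^ ^ ^ ^ . ^ ^ = 11 differences

11


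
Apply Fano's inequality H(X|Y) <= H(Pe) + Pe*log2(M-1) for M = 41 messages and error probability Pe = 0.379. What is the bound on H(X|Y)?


H(Pe) = -Pe*log2(Pe) - (1-Pe)*log2(1-Pe) = -0.379*log2(0.379) - 0.621*log2(0.621) = 0.530498 + 0.426835 = 0.9573. Pe*log2(M-1) = 0.379*log2(40) = 2.017011. Bound = H(Pe) + Pe*log2(M-1) = 0.530498 + 0.426835 + 2.017011 = 2.9743

2.9743 bits


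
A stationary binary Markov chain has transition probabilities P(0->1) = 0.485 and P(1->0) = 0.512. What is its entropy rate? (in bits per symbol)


Stationary distribution: pi_0 = p10/(p01+p10) = 0.5135, pi_1 = 0.4865. Entropy rate H' = pi_0*H(p01) + pi_1*H(p10) = 0.5135*0.9994 + 0.4865*0.9996 = 0.9995

0.9995 bits/symbol


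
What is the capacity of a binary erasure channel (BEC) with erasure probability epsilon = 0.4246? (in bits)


C = 1 - epsilon = 1 - 0.4246 = 0.5754

0.5754 bits


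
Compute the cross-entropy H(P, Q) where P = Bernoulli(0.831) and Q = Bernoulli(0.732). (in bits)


H(P,Q) = -p*log2(q) - (1-p)*log2(1-q). -0.831*log2(0.732) = 0.374020; -0.169*log2(0.268) = 0.321048. H(P,Q) = 0.374020 + 0.321048 = 0.6951

0.6951 bits


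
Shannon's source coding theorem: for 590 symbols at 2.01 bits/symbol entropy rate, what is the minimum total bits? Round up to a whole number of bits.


Minimum bits >= n * H = 590 * 2.01 = 1185.9, rounded up to a whole number of bits = 1186

1186 bits


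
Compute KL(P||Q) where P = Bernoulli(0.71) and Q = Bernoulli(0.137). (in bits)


KL = p*log2(p/q) + (1-p)*log2((1-p)/(1-q)) = 0.71*log2(0.71/0.137) + 0.29*log2(0.29/0.863) = 1.229

1.229 bits


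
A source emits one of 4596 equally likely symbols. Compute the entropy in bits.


H = log2(n) = log2(4596) = 12.1662

12.1662 bits


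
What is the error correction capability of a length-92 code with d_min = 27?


Correction capability = floor((d-1)/2) = floor((27-1)/2) = 13

13 errors


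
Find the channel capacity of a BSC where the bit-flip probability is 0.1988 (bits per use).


H(p) = -p*log2(p) - (1-p)*log2(1-p) = -0.1988*log2(0.1988) - 0.8012*log2(0.8012) = 0.463325 + 0.256196 = 0.7195. C = 1 - H(p) = 1 - 0.7195 = 0.2805

0.2805 bits


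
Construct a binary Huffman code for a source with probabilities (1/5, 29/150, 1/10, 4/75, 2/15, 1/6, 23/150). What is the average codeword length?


Huffman construction (repeatedly merge the two least-probable nodes; each merge adds 1 bit to every symbol beneath it): 4/75 + 1/10 = 23/150; 2/15 + 23/150 = 43/150; 23/150 + 1/6 = 8/25; 29/150 + 1/5 = 59/150; 43/150 + 8/25 = 91/150; 59/150 + 91/150 = 1. Resulting codeword lengths (in the order the probabilities were given): (2, 2, 4, 4, 3, 3, 3). L_avg = sum(p_i * l_i) = 1/5*2 + 29/150*2 + 1/10*4 + 4/75*4 + 2/15*3 + 1/6*3 + 23/150*3 = 69/25 = 2.76

2.76 bits


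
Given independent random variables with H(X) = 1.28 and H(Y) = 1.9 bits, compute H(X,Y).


For independent variables, H(X,Y) = H(X) + H(Y) = 1.28 + 1.9 = 3.18

3.18 bits


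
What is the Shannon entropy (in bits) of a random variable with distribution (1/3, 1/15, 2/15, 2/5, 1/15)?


H = -sum(p_i * log2(p_i)). Terms: -(1/3)*log2(1/3) = 0.528321; -(1/15)*log2(1/15) = 0.260459; -(2/15)*log2(2/15) = 0.387585; -(2/5)*log2(2/5) = 0.528771; -(1/15)*log2(1/15) = 0.260459. H = 0.528321 + 0.260459 + 0.387585 + 0.528771 + 0.260459 = 1.9656

1.9656 bits


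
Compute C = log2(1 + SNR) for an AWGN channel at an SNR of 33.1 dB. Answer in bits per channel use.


SNR_linear = 10^(33.1/10) = 2041.7379; C = log2(1 + SNR_linear) = log2(1 + 2041.7379) = 10.9963

10.9963 bits/channel use


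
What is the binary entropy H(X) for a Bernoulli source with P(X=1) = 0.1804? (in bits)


H = -p*log2(p) - (1-p)*log2(1-p). -0.1804*log2(0.1804) = 0.445719; -0.8196*log2(0.8196) = 0.235232. H = 0.445719 + 0.235232 = 0.681

0.681 bits


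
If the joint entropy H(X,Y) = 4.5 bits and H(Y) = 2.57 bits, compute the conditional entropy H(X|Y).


H(X|Y) = H(X,Y) - H(Y) = 4.5 - 2.57 = 1.93

1.93 bits


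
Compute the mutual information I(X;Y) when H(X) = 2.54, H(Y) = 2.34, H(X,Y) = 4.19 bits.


I(X;Y) = H(X) + H(Y) - H(X,Y) = 2.54 + 2.34 - 4.19 = 0.69

0.69 bits


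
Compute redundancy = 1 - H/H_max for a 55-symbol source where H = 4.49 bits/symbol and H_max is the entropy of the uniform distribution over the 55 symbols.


H_max = log2(K) = log2(55) = 5.7814 bits/symbol. Redundancy = 1 - H/H_max = 1 - 4.49/5.7814 = 1 - 0.7766 = 0.2234

0.2234


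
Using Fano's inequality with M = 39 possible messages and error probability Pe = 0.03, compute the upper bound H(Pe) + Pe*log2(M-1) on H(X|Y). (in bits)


H(Pe) = -Pe*log2(Pe) - (1-Pe)*log2(1-Pe) = -0.03*log2(0.03) - 0.97*log2(0.97) = 0.151767 + 0.042625 = 0.1944. Pe*log2(M-1) = 0.03*log2(38) = 0.157438. Bound = H(Pe) + Pe*log2(M-1) = 0.151767 + 0.042625 + 0.157438 = 0.3518

0.3518 bits


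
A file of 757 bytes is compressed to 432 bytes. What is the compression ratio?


Ratio = original / compressed = 757 / 432 = 1.7523

1.7523


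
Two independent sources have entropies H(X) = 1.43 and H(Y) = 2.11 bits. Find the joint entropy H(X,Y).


For independent variables, H(X,Y) = H(X) + H(Y) = 1.43 + 2.11 = 3.54

3.54 bits


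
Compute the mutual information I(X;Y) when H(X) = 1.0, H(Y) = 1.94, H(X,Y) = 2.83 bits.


I(X;Y) = H(X) + H(Y) - H(X,Y) = 1.0 + 1.94 - 2.83 = 0.11

0.11 bits


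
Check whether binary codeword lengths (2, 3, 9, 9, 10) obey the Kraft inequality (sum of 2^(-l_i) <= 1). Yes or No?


Kraft sum = sum(2^(-l_i)) = 0.3799, need <= 1. Result: satisfied (a binary prefix-free code with these lengths exists)

Yes


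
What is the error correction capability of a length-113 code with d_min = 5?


Correction capability = floor((d-1)/2) = floor((5-1)/2) = 2

2 errors


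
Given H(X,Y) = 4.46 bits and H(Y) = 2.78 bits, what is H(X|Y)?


H(X|Y) = H(X,Y) - H(Y) = 4.46 - 2.78 = 1.68

1.68 bits


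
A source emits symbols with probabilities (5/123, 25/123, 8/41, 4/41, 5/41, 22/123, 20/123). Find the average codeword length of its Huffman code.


Huffman construction (repeatedly merge the two least-probable nodes; each merge adds 1 bit to every symbol beneath it): 5/123 + 4/41 = 17/123; 5/41 + 17/123 = 32/123; 20/123 + 22/123 = 14/41; 8/41 + 25/123 = 49/123; 32/123 + 14/41 = 74/123; 49/123 + 74/123 = 1. Resulting codeword lengths (in the order the probabilities were given): (4, 2, 2, 4, 3, 3, 3). L_avg = sum(p_i * l_i) = 5/123*4 + 25/123*2 + 8/41*2 + 4/41*4 + 5/41*3 + 22/123*3 + 20/123*3 = 337/123 = 2.7398

2.7398 bits


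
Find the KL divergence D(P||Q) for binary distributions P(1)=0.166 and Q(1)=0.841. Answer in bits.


KL = p*log2(p/q) + (1-p)*log2((1-p)/(1-q)) = 0.166*log2(0.166/0.841) + 0.834*log2(0.834/0.159) = 1.6055

1.6055 bits


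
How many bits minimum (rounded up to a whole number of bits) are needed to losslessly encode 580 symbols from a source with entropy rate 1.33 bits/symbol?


Minimum bits >= n * H = 580 * 1.33 = 771.4, rounded up to a whole number of bits = 772

772 bits


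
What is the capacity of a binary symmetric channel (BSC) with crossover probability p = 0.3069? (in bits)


H(p) = -p*log2(p) - (1-p)*log2(1-p) = -0.3069*log2(0.3069) - 0.6931*log2(0.6931) = 0.523007 + 0.366556 = 0.8896. C = 1 - H(p) = 1 - 0.8896 = 0.1104

0.1104 bits


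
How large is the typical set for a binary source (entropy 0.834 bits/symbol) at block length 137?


log2|A_typical| = nH = 137 * 0.834 = 114.258, so |A_typical| ~ 2^114.258 = 2.484e+34

2.484e+34


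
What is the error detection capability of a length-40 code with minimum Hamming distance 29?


Detection capability = d_min - 1 = 29 - 1 = 28

28 errors


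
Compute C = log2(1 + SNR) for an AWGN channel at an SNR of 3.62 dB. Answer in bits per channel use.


SNR_linear = 10^(3.62/10) = 2.3014; C = log2(1 + SNR_linear) = log2(1 + 2.3014) = 1.7231

1.7231 bits/channel use


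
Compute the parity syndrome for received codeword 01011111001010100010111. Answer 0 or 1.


Syndrome = XOR of all bits = 0 XOR 1 XOR 0 XOR 1 XOR 1 XOR 1 XOR 1 XOR 1 XOR 0 XOR 0 XOR 1 XOR 0 XOR 1 XOR 0 XOR 1 XOR 0 XOR 0 XOR 0 XOR 1 XOR 0 XOR 1 XOR 1 XOR 1 = 1

1


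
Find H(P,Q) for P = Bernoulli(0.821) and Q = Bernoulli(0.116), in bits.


H(P,Q) = -p*log2(q) - (1-p)*log2(1-q). -0.821*log2(0.116) = 2.551507; -0.179*log2(0.884) = 0.031841. H(P,Q) = 2.551507 + 0.031841 = 2.5833

2.5833 bits


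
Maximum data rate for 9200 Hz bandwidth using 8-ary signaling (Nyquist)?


Rate = 2 * B * log2(M) = 2 * 9200 * 3.0 = 55200.0

55200.0 bps


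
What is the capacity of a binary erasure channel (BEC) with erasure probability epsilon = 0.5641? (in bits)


C = 1 - epsilon = 1 - 0.5641 = 0.4359

0.4359 bits


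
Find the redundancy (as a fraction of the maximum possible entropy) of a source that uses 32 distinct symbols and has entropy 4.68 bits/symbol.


H_max = log2(K) = log2(32) = 5.0 bits/symbol. Redundancy = 1 - H/H_max = 1 - 4.68/5.0 = 1 - 0.936 = 0.064

0.064


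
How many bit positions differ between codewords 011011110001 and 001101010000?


Count differing positions: . ^ . ^ ^ . ^ . . . . ^ = 5 differences

5


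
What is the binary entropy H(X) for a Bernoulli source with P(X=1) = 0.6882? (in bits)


H = -p*log2(p) - (1-p)*log2(1-p). -0.6882*log2(0.6882) = 0.371009; -0.3118*log2(0.3118) = 0.524232. H = 0.371009 + 0.524232 = 0.8952

0.8952 bits


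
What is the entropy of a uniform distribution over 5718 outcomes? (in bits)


H = log2(n) = log2(5718) = 12.4813

12.4813 bits
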